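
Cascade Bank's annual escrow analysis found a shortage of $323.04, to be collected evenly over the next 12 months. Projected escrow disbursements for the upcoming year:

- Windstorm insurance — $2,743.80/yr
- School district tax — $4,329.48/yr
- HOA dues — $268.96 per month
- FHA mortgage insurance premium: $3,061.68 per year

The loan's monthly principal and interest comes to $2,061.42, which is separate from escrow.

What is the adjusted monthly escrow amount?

$1,140.46

Windstorm insurance: $2,743.80 per year
School district tax: $4,329.48 per year
HOA dues: $268.96 × 12 = $3,227.52 per year
FHA mortgage insurance premium: $3,061.68 per year
Yearly total = $13,362.48
Monthly escrow = $13,362.48 ÷ 12 = $1,113.54
Shortage per month = $323.04 / 12 = $26.92
Adjusted monthly = $1,113.54 + $26.92 = $1,140.46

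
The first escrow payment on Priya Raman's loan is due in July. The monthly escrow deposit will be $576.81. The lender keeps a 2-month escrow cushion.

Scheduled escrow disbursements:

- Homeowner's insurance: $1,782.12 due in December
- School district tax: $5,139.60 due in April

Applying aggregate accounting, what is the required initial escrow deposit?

$2,307.24

Cushion = 2 × $576.81 = $1,153.62
Trial balance (start $0, +$576.81 each month, − disbursements):
  Jul: +$576.81 → $576.81
  Aug: +$576.81 → $1,153.62
  Sep: +$576.81 → $1,730.43
  Oct: +$576.81 → $2,307.24
  Nov: +$576.81 → $2,884.05
  Dec: +$576.81 − $1,782.12 → $1,678.74
  Jan: +$576.81 → $2,255.55
  Feb: +$576.81 → $2,832.36
  Mar: +$576.81 → $3,409.17
  Apr: +$576.81 − $5,139.60 → -$1,153.62
  May: +$576.81 → -$576.81
  Jun: +$576.81 → $0.00
Lowest trial balance = -$1,153.62 (Apr)
Initial deposit = cushion − low point = $1,153.62 − (-$1,153.62) = $2,307.24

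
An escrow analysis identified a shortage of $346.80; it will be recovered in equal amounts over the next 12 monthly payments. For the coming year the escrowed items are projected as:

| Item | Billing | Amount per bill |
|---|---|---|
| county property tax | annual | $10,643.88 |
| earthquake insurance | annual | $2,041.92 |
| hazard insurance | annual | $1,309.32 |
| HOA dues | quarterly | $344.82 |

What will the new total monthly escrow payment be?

County property tax: $10,643.88 annually
Earthquake insurance: $2,041.92 annually
Hazard insurance: $1,309.32 annually
HOA dues: $344.82 × 4 = $1,379.28 annually
Annual escrow total = $15,374.40
Monthly escrow = $15,374.40 / 12 = $1,281.20
Monthly shortage recovery: $346.80 / 12 = $28.90
New monthly escrow = $1,281.20 + $28.90 = $1,310.10

$1,310.10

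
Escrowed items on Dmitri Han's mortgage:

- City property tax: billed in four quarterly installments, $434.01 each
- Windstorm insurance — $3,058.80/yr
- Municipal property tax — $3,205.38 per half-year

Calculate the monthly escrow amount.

$933.80

City property tax — $434.01 × 4 = $1,736.04/yr
Windstorm insurance — $3,058.80/yr
Municipal property tax — $3,205.38 × 2 = $6,410.76/yr
Combined annual = $1,736.04 + $3,058.80 + $6,410.76 = $11,205.60
Base monthly escrow = $11,205.60 / 12 = $933.80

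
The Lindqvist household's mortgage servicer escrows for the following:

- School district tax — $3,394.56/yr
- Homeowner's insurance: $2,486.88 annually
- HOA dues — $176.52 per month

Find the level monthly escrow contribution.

$666.64

School district tax = $3,394.56
Homeowner's insurance = $2,486.88
HOA dues = $176.52 × 12 = $2,118.24
Combined annual = $3,394.56 + $2,486.88 + $2,118.24 = $7,999.68
Base monthly escrow = $7,999.68 / 12 = $666.64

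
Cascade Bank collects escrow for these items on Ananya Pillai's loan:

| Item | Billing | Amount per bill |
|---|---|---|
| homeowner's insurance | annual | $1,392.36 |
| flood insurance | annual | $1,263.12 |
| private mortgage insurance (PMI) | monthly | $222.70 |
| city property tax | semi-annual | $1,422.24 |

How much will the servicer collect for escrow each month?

$681.03

Homeowner's insurance — $1,392.36 annually
Flood insurance — $1,263.12 annually
Private mortgage insurance (PMI) — $222.70 × 12 = $2,672.40 annually
City property tax — $1,422.24 × 2 = $2,844.48 annually
Annual escrow total = $8,172.36
Monthly escrow = $8,172.36 ÷ 12 = $681.03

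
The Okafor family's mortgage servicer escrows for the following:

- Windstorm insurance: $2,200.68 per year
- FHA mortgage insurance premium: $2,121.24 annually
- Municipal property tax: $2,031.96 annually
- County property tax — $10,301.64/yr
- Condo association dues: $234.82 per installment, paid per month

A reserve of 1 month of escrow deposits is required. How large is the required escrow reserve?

Windstorm insurance = $2,200.68
FHA mortgage insurance premium = $2,121.24
Municipal property tax = $2,031.96
County property tax = $10,301.64
Condo association dues = $234.82 × 12 = $2,817.84
Yearly total = $2,200.68 + $2,121.24 + $2,031.96 + $10,301.64 + $2,817.84 = $19,473.36
Monthly escrow = $19,473.36 ÷ 12 = $1,622.78
Reserve = 1 × $1,622.78 = $1,622.78

$1,622.78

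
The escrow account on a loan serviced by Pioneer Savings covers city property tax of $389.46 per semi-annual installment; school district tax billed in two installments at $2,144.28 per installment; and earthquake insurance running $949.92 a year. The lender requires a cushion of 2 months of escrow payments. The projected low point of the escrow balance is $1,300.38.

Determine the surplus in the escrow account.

$297.48

City property tax — $389.46 × 2 = $778.92
School district tax — $2,144.28 × 2 = $4,288.56
Earthquake insurance — $949.92
Annual escrow total = $778.92 + $4,288.56 + $949.92 = $6,017.40
Monthly = $6,017.40 / 12 = $501.45
Cushion = 2 × $501.45 = $1,002.90
Excess over cushion: $1,300.38 − $1,002.90 = $297.48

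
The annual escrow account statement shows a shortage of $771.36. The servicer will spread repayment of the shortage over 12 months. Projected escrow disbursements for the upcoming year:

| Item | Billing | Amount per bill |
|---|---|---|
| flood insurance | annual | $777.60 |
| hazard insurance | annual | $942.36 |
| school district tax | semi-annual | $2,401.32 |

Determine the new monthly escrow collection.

$607.83

Flood insurance — $777.60 annually
Hazard insurance — $942.36 annually
School district tax — $2,401.32 × 2 = $4,802.64 annually
Total per year = $6,522.60
Monthly escrow = $6,522.60 ÷ 12 = $543.55
Monthly shortage recovery: $771.36 / 12 = $64.28
New monthly escrow = $543.55 + $64.28 = $607.83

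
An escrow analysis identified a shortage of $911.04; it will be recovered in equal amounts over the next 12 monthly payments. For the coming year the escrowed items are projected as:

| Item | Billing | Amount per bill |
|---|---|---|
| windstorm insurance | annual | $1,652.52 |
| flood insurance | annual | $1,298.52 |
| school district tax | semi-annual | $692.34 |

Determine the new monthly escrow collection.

$437.23

Windstorm insurance = $1,652.52
Flood insurance = $1,298.52
School district tax = $692.34 × 2 = $1,384.68
Total annual escrow = $1,652.52 + $1,298.52 + $1,384.68 = $4,335.72
Monthly escrow = $4,335.72 ÷ 12 = $361.31
Shortage per month = $911.04 ÷ 12 = $75.92
New monthly escrow = $361.31 + $75.92 = $437.23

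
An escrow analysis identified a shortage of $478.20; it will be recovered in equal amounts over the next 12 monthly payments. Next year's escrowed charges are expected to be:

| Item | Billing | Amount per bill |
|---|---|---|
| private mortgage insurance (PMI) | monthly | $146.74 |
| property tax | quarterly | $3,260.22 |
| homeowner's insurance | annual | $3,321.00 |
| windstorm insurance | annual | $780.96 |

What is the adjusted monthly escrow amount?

Private mortgage insurance (PMI): $146.74 × 12 = $1,760.88/yr
Property tax: $3,260.22 × 4 = $13,040.88/yr
Homeowner's insurance: $3,321.00/yr
Windstorm insurance: $780.96/yr
Yearly total = $1,760.88 + $13,040.88 + $3,321.00 + $780.96 = $18,903.72
Per month = $18,903.72 / 12 = $1,575.31
Monthly shortage recovery: $478.20 ÷ 12 = $39.85
Adjusted monthly = $1,575.31 + $39.85 = $1,615.16

$1,615.16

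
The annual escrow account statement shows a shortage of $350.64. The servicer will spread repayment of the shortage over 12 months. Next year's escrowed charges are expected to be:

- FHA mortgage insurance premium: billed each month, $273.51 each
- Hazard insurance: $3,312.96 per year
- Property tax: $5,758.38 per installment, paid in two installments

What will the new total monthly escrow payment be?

$1,538.54

FHA mortgage insurance premium = $273.51 × 12 = $3,282.12/yr
Hazard insurance = $3,312.96/yr
Property tax = $5,758.38 × 2 = $11,516.76/yr
Total per year = $3,282.12 + $3,312.96 + $11,516.76 = $18,111.84
Monthly = $18,111.84 / 12 = $1,509.32
Shortage spread = $350.64 ÷ 12 = $29.22/mo
Adjusted monthly = $1,509.32 + $29.22 = $1,538.54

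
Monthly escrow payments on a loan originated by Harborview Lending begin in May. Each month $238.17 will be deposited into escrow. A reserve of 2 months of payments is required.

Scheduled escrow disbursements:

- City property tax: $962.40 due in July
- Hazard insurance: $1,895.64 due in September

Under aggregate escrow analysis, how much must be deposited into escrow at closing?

Cushion = 2 × $238.17 = $476.34
Trial balance (start $0, +$238.17 each month, − disbursements):
  May: +$238.17 → $238.17
  Jun: +$238.17 → $476.34
  Jul: +$238.17 − $962.40 → -$247.89
  Aug: +$238.17 → -$9.72
  Sep: +$238.17 − $1,895.64 → -$1,667.19
  Oct: +$238.17 → -$1,429.02
  Nov: +$238.17 → -$1,190.85
  Dec: +$238.17 → -$952.68
  Jan: +$238.17 → -$714.51
  Feb: +$238.17 → -$476.34
  Mar: +$238.17 → -$238.17
  Apr: +$238.17 → $0.00
Lowest trial balance = -$1,667.19 (Sep)
Initial deposit = cushion − low point = $476.34 − (-$1,667.19) = $2,143.53

$2,143.53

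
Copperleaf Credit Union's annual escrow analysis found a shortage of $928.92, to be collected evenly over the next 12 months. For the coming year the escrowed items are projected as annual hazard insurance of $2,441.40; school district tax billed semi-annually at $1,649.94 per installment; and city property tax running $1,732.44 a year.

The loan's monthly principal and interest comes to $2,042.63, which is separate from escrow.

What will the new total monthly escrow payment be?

Hazard insurance: $2,441.40
School district tax: $1,649.94 × 2 = $3,299.88
City property tax: $1,732.44
Total annual escrow = $2,441.40 + $3,299.88 + $1,732.44 = $7,473.72
Base monthly escrow = $7,473.72 ÷ 12 = $622.81
Monthly shortage recovery: $928.92 / 12 = $77.41
New monthly escrow = $622.81 + $77.41 = $700.22

$700.22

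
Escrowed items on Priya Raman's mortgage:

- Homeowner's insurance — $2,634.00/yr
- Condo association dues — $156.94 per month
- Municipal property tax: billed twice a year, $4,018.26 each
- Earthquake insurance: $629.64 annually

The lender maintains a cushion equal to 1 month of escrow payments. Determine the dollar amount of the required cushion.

$1,098.62

Homeowner's insurance = $2,634.00 annually
Condo association dues = $156.94 × 12 = $1,883.28 annually
Municipal property tax = $4,018.26 × 2 = $8,036.52 annually
Earthquake insurance = $629.64 annually
Combined annual = $2,634.00 + $1,883.28 + $8,036.52 + $629.64 = $13,183.44
Base monthly escrow = $13,183.44 / 12 = $1,098.62
Required cushion = 1 × $1,098.62 = $1,098.62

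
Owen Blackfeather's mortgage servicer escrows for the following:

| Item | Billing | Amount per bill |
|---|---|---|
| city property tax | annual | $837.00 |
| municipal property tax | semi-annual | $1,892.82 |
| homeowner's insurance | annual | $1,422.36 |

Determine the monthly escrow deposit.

City property tax — $837.00
Municipal property tax — $1,892.82 × 2 = $3,785.64
Homeowner's insurance — $1,422.36
Total per year = $837.00 + $3,785.64 + $1,422.36 = $6,045.00
Base monthly escrow = $6,045.00 ÷ 12 = $503.75

$503.75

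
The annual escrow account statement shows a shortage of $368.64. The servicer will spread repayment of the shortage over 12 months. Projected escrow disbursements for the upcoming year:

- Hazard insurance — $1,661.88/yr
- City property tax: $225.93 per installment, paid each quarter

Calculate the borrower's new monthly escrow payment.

Hazard insurance = $1,661.88/yr
City property tax = $225.93 × 4 = $903.72/yr
Total annual escrow = $2,565.60
Per month = $2,565.60 / 12 = $213.80
Shortage spread = $368.64 / 12 = $30.72/mo
New monthly escrow = $213.80 + $30.72 = $244.52

$244.52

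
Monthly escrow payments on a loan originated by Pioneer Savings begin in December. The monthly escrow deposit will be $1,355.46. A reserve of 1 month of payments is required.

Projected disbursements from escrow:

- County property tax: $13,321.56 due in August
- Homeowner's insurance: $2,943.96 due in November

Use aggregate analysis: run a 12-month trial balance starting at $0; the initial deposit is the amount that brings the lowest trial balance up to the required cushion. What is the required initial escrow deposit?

$2,477.88

Cushion = 1 × $1,355.46 = $1,355.46
Trial balance (start $0, +$1,355.46 each month, − disbursements):
  Dec: +$1,355.46 → $1,355.46
  Jan: +$1,355.46 → $2,710.92
  Feb: +$1,355.46 → $4,066.38
  Mar: +$1,355.46 → $5,421.84
  Apr: +$1,355.46 → $6,777.30
  May: +$1,355.46 → $8,132.76
  Jun: +$1,355.46 → $9,488.22
  Jul: +$1,355.46 → $10,843.68
  Aug: +$1,355.46 − $13,321.56 → -$1,122.42
  Sep: +$1,355.46 → $233.04
  Oct: +$1,355.46 → $1,588.50
  Nov: +$1,355.46 − $2,943.96 → $0.00
Lowest trial balance = -$1,122.42 (Aug)
Initial deposit = cushion − low point = $1,355.46 − (-$1,122.42) = $2,477.88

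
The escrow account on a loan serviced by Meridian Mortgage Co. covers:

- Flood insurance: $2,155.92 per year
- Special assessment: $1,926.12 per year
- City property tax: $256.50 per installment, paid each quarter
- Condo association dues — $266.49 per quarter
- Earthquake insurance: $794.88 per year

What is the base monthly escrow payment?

$580.74

Flood insurance — $2,155.92
Special assessment — $1,926.12
City property tax — $256.50 × 4 = $1,026.00
Condo association dues — $266.49 × 4 = $1,065.96
Earthquake insurance — $794.88
Annual escrow total = $6,968.88
Monthly = $6,968.88 ÷ 12 = $580.74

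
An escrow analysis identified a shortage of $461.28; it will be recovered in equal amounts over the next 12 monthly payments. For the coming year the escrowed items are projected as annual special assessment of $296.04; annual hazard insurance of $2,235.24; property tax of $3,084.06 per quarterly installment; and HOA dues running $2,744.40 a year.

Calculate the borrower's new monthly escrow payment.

Special assessment — $296.04
Hazard insurance — $2,235.24
Property tax — $3,084.06 × 4 = $12,336.24
HOA dues — $2,744.40
Annual escrow total = $296.04 + $2,235.24 + $12,336.24 + $2,744.40 = $17,611.92
Per month = $17,611.92 ÷ 12 = $1,467.66
Monthly shortage recovery: $461.28 ÷ 12 = $38.44
Adjusted monthly = $1,467.66 + $38.44 = $1,506.10

$1,506.10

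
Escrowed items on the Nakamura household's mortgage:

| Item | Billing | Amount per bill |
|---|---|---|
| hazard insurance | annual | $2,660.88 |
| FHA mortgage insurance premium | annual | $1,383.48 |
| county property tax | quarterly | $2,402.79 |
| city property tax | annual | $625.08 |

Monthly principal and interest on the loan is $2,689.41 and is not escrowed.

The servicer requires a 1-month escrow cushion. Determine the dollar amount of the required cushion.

Hazard insurance — $2,660.88 annually
FHA mortgage insurance premium — $1,383.48 annually
County property tax — $2,402.79 × 4 = $9,611.16 annually
City property tax — $625.08 annually
Total annual escrow = $14,280.60
Per month = $14,280.60 / 12 = $1,190.05
Cushion = 1 × $1,190.05 = $1,190.05

$1,190.05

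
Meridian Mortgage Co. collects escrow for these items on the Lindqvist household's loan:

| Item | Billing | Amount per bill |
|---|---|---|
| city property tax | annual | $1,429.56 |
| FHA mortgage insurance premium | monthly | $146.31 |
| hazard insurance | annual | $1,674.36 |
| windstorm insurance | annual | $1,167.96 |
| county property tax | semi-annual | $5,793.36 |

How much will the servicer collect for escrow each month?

City property tax = $1,429.56/yr
FHA mortgage insurance premium = $146.31 × 12 = $1,755.72/yr
Hazard insurance = $1,674.36/yr
Windstorm insurance = $1,167.96/yr
County property tax = $5,793.36 × 2 = $11,586.72/yr
Yearly total = $17,614.32
Monthly escrow = $17,614.32 / 12 = $1,467.86

$1,467.86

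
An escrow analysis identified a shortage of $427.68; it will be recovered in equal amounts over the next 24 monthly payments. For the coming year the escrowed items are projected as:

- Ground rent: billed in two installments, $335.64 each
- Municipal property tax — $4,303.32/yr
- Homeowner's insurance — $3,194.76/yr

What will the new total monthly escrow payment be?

Ground rent — $335.64 × 2 = $671.28
Municipal property tax — $4,303.32
Homeowner's insurance — $3,194.76
Total per year = $671.28 + $4,303.32 + $3,194.76 = $8,169.36
Monthly = $8,169.36 ÷ 12 = $680.78
Shortage spread = $427.68 / 24 = $17.82/mo
Adjusted monthly = $680.78 + $17.82 = $698.60

$698.60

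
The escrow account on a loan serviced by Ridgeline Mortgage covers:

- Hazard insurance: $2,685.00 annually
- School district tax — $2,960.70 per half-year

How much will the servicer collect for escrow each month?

$717.20

Hazard insurance — $2,685.00/yr
School district tax — $2,960.70 × 2 = $5,921.40/yr
Total per year = $8,606.40
Monthly escrow = $8,606.40 / 12 = $717.20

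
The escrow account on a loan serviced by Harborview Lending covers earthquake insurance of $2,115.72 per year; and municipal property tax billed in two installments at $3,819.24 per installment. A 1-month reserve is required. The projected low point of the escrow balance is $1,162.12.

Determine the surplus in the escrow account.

Earthquake insurance: $2,115.72
Municipal property tax: $3,819.24 × 2 = $7,638.48
Annual escrow total = $2,115.72 + $7,638.48 = $9,754.20
Per month = $9,754.20 ÷ 12 = $812.85
Cushion = 1 × $812.85 = $812.85
Surplus = $1,162.12 − $812.85 = $349.27

$349.27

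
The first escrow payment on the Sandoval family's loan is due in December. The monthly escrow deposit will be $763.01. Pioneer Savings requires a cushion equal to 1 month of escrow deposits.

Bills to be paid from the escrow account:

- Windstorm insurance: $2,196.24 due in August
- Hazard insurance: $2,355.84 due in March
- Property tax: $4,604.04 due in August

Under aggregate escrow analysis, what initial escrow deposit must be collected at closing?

$3,052.04

Cushion = 1 × $763.01 = $763.01
Trial balance (start $0, +$763.01 each month, − disbursements):
  Dec: +$763.01 → $763.01
  Jan: +$763.01 → $1,526.02
  Feb: +$763.01 → $2,289.03
  Mar: +$763.01 − $2,355.84 → $696.20
  Apr: +$763.01 → $1,459.21
  May: +$763.01 → $2,222.22
  Jun: +$763.01 → $2,985.23
  Jul: +$763.01 → $3,748.24
  Aug: +$763.01 − $6,800.28 → -$2,289.03
  Sep: +$763.01 → -$1,526.02
  Oct: +$763.01 → -$763.01
  Nov: +$763.01 → $0.00
Lowest trial balance = -$2,289.03 (Aug)
Initial deposit = cushion − low point = $763.01 − (-$2,289.03) = $3,052.04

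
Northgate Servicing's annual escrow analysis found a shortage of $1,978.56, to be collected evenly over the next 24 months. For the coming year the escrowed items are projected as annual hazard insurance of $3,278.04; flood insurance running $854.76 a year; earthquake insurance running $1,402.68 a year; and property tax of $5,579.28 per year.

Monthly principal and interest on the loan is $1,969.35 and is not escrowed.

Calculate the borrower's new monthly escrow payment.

Hazard insurance = $3,278.04
Flood insurance = $854.76
Earthquake insurance = $1,402.68
Property tax = $5,579.28
Annual escrow total = $11,114.76
Base monthly escrow = $11,114.76 / 12 = $926.23
Shortage per month = $1,978.56 ÷ 24 = $82.44
Adjusted monthly = $926.23 + $82.44 = $1,008.67

$1,008.67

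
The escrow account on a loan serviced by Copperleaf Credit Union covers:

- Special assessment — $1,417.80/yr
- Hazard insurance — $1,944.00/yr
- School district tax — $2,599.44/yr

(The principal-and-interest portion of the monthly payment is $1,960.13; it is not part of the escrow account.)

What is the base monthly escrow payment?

$496.77

Special assessment = $1,417.80/yr
Hazard insurance = $1,944.00/yr
School district tax = $2,599.44/yr
Yearly total = $5,961.24
Base monthly escrow = $5,961.24 / 12 = $496.77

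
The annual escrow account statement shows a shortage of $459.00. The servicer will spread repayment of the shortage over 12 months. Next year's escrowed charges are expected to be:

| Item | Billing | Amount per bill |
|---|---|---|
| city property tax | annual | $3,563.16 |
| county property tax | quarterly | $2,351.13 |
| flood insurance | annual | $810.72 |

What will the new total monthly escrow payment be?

City property tax: $3,563.16/yr
County property tax: $2,351.13 × 4 = $9,404.52/yr
Flood insurance: $810.72/yr
Combined annual = $13,778.40
Base monthly escrow = $13,778.40 ÷ 12 = $1,148.20
Monthly shortage recovery: $459.00 ÷ 12 = $38.25
New monthly escrow = $1,148.20 + $38.25 = $1,186.45

$1,186.45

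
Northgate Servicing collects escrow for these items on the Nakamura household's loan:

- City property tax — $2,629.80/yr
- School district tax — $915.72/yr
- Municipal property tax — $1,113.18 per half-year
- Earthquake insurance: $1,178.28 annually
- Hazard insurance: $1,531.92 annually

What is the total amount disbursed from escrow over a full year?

City property tax — $2,629.80/yr
School district tax — $915.72/yr
Municipal property tax — $1,113.18 × 2 = $2,226.36/yr
Earthquake insurance — $1,178.28/yr
Hazard insurance — $1,531.92/yr
Total per year = $2,629.80 + $915.72 + $2,226.36 + $1,178.28 + $1,531.92 = $8,482.08

$8,482.08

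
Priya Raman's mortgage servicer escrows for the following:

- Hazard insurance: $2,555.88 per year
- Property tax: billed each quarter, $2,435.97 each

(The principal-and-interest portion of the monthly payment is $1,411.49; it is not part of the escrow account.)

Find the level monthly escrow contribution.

$1,024.98

Hazard insurance = $2,555.88 per year
Property tax = $2,435.97 × 4 = $9,743.88 per year
Total annual escrow = $2,555.88 + $9,743.88 = $12,299.76
Base monthly escrow = $12,299.76 / 12 = $1,024.98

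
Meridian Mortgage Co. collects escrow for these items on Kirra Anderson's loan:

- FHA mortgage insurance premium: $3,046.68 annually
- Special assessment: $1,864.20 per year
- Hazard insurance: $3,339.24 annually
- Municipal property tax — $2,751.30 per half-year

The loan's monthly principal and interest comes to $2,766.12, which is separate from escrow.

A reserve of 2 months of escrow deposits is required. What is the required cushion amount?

FHA mortgage insurance premium — $3,046.68 per year
Special assessment — $1,864.20 per year
Hazard insurance — $3,339.24 per year
Municipal property tax — $2,751.30 × 2 = $5,502.60 per year
Total annual escrow = $3,046.68 + $1,864.20 + $3,339.24 + $5,502.60 = $13,752.72
Monthly escrow = $13,752.72 / 12 = $1,146.06
Reserve = 2 × $1,146.06 = $2,292.12

$2,292.12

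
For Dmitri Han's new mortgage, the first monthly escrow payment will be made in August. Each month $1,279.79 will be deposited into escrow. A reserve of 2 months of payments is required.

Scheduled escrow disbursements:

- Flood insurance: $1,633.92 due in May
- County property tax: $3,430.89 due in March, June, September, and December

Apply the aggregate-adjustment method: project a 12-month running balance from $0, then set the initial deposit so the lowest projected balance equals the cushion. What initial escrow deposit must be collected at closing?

Cushion = 2 × $1,279.79 = $2,559.58
Trial balance (start $0, +$1,279.79 each month, − disbursements):
  Aug: +$1,279.79 → $1,279.79
  Sep: +$1,279.79 − $3,430.89 → -$871.31
  Oct: +$1,279.79 → $408.48
  Nov: +$1,279.79 → $1,688.27
  Dec: +$1,279.79 − $3,430.89 → -$462.83
  Jan: +$1,279.79 → $816.96
  Feb: +$1,279.79 → $2,096.75
  Mar: +$1,279.79 − $3,430.89 → -$54.35
  Apr: +$1,279.79 → $1,225.44
  May: +$1,279.79 − $1,633.92 → $871.31
  Jun: +$1,279.79 − $3,430.89 → -$1,279.79
  Jul: +$1,279.79 → $0.00
Lowest trial balance = -$1,279.79 (Jun)
Initial deposit = cushion − low point = $2,559.58 − (-$1,279.79) = $3,839.37

$3,839.37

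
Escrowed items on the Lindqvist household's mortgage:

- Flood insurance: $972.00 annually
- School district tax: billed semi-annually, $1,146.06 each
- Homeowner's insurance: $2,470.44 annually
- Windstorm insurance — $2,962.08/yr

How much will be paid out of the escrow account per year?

Flood insurance — $972.00/yr
School district tax — $1,146.06 × 2 = $2,292.12/yr
Homeowner's insurance — $2,470.44/yr
Windstorm insurance — $2,962.08/yr
Yearly total = $972.00 + $2,292.12 + $2,470.44 + $2,962.08 = $8,696.64

$8,696.64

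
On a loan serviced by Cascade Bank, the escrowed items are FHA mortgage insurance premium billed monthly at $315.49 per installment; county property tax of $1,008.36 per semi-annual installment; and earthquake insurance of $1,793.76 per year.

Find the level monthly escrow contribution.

$633.03

FHA mortgage insurance premium: $315.49 × 12 = $3,785.88/yr
County property tax: $1,008.36 × 2 = $2,016.72/yr
Earthquake insurance: $1,793.76/yr
Yearly total = $7,596.36
Monthly escrow = $7,596.36 ÷ 12 = $633.03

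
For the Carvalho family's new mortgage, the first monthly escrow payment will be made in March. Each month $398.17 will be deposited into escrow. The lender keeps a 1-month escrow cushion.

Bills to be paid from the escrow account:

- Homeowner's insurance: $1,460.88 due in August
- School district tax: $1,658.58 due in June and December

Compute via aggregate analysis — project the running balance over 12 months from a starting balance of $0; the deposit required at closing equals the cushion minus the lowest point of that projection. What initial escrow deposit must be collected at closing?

$1,194.51

Cushion = 1 × $398.17 = $398.17
Trial balance (start $0, +$398.17 each month, − disbursements):
  Mar: +$398.17 → $398.17
  Apr: +$398.17 → $796.34
  May: +$398.17 → $1,194.51
  Jun: +$398.17 − $1,658.58 → -$65.90
  Jul: +$398.17 → $332.27
  Aug: +$398.17 − $1,460.88 → -$730.44
  Sep: +$398.17 → -$332.27
  Oct: +$398.17 → $65.90
  Nov: +$398.17 → $464.07
  Dec: +$398.17 − $1,658.58 → -$796.34
  Jan: +$398.17 → -$398.17
  Feb: +$398.17 → $0.00
Lowest trial balance = -$796.34 (Dec)
Initial deposit = cushion − low point = $398.17 − (-$796.34) = $1,194.51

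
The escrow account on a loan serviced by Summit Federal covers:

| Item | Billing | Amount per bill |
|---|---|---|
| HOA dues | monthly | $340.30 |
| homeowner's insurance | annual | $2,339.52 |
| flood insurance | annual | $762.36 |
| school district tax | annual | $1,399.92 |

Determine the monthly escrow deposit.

HOA dues — $340.30 × 12 = $4,083.60 per year
Homeowner's insurance — $2,339.52 per year
Flood insurance — $762.36 per year
School district tax — $1,399.92 per year
Combined annual = $8,585.40
Per month = $8,585.40 / 12 = $715.45

$715.45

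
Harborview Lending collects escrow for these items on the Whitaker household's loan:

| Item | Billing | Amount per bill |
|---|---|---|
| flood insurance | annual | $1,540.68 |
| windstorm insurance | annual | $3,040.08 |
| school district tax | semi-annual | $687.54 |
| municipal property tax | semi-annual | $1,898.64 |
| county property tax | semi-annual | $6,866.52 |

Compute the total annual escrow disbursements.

Flood insurance: $1,540.68
Windstorm insurance: $3,040.08
School district tax: $687.54 × 2 = $1,375.08
Municipal property tax: $1,898.64 × 2 = $3,797.28
County property tax: $6,866.52 × 2 = $13,733.04
Annual escrow total = $23,486.16

$23,486.16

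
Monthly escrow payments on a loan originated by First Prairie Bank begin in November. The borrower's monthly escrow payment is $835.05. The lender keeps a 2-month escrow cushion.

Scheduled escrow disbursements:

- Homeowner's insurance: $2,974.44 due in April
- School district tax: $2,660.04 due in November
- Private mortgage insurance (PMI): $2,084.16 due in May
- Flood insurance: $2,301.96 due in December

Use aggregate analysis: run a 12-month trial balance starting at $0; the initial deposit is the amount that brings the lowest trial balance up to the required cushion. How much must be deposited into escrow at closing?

Cushion = 2 × $835.05 = $1,670.10
Trial balance (start $0, +$835.05 each month, − disbursements):
  Nov: +$835.05 − $2,660.04 → -$1,824.99
  Dec: +$835.05 − $2,301.96 → -$3,291.90
  Jan: +$835.05 → -$2,456.85
  Feb: +$835.05 → -$1,621.80
  Mar: +$835.05 → -$786.75
  Apr: +$835.05 − $2,974.44 → -$2,926.14
  May: +$835.05 − $2,084.16 → -$4,175.25
  Jun: +$835.05 → -$3,340.20
  Jul: +$835.05 → -$2,505.15
  Aug: +$835.05 → -$1,670.10
  Sep: +$835.05 → -$835.05
  Oct: +$835.05 → $0.00
Lowest trial balance = -$4,175.25 (May)
Initial deposit = cushion − low point = $1,670.10 − (-$4,175.25) = $5,845.35

$5,845.35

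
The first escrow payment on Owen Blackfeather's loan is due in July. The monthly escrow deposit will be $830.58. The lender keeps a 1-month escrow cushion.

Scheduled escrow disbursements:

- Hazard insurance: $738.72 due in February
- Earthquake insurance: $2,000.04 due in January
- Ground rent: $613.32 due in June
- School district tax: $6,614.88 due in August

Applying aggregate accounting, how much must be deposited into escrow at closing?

$5,784.30

Cushion = 1 × $830.58 = $830.58
Trial balance (start $0, +$830.58 each month, − disbursements):
  Jul: +$830.58 → $830.58
  Aug: +$830.58 − $6,614.88 → -$4,953.72
  Sep: +$830.58 → -$4,123.14
  Oct: +$830.58 → -$3,292.56
  Nov: +$830.58 → -$2,461.98
  Dec: +$830.58 → -$1,631.40
  Jan: +$830.58 − $2,000.04 → -$2,800.86
  Feb: +$830.58 − $738.72 → -$2,709.00
  Mar: +$830.58 → -$1,878.42
  Apr: +$830.58 → -$1,047.84
  May: +$830.58 → -$217.26
  Jun: +$830.58 − $613.32 → $0.00
Lowest trial balance = -$4,953.72 (Aug)
Initial deposit = cushion − low point = $830.58 − (-$4,953.72) = $5,784.30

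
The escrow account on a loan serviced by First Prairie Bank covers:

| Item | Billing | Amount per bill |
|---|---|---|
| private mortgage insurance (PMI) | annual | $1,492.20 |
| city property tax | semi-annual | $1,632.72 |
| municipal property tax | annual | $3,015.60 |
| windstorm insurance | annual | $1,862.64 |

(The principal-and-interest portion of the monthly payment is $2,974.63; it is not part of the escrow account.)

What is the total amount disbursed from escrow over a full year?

$9,635.88

Private mortgage insurance (PMI) — $1,492.20 per year
City property tax — $1,632.72 × 2 = $3,265.44 per year
Municipal property tax — $3,015.60 per year
Windstorm insurance — $1,862.64 per year
Annual escrow total = $9,635.88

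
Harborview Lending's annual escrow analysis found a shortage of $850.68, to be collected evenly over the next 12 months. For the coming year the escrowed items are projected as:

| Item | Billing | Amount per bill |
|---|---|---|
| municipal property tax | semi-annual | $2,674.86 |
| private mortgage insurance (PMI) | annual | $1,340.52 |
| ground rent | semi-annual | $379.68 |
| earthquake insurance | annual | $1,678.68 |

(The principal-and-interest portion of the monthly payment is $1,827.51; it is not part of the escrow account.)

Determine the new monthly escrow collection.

Municipal property tax = $2,674.86 × 2 = $5,349.72 per year
Private mortgage insurance (PMI) = $1,340.52 per year
Ground rent = $379.68 × 2 = $759.36 per year
Earthquake insurance = $1,678.68 per year
Yearly total = $5,349.72 + $1,340.52 + $759.36 + $1,678.68 = $9,128.28
Monthly escrow = $9,128.28 / 12 = $760.69
Monthly shortage recovery: $850.68 ÷ 12 = $70.89
New monthly escrow = $760.69 + $70.89 = $831.58

$831.58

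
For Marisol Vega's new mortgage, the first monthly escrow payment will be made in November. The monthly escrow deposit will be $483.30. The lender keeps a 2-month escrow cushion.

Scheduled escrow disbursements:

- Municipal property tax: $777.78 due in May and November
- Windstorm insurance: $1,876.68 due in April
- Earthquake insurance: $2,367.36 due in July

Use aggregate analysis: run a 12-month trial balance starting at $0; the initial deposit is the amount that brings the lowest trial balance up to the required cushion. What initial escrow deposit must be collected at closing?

Cushion = 2 × $483.30 = $966.60
Trial balance (start $0, +$483.30 each month, − disbursements):
  Nov: +$483.30 − $777.78 → -$294.48
  Dec: +$483.30 → $188.82
  Jan: +$483.30 → $672.12
  Feb: +$483.30 → $1,155.42
  Mar: +$483.30 → $1,638.72
  Apr: +$483.30 − $1,876.68 → $245.34
  May: +$483.30 − $777.78 → -$49.14
  Jun: +$483.30 → $434.16
  Jul: +$483.30 − $2,367.36 → -$1,449.90
  Aug: +$483.30 → -$966.60
  Sep: +$483.30 → -$483.30
  Oct: +$483.30 → $0.00
Lowest trial balance = -$1,449.90 (Jul)
Initial deposit = cushion − low point = $966.60 − (-$1,449.90) = $2,416.50

$2,416.50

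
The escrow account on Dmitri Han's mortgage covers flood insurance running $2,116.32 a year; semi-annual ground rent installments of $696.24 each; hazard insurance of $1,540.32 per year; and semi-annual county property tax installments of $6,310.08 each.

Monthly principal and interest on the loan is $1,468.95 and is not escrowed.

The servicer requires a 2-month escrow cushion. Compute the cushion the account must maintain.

Flood insurance — $2,116.32 annually
Ground rent — $696.24 × 2 = $1,392.48 annually
Hazard insurance — $1,540.32 annually
County property tax — $6,310.08 × 2 = $12,620.16 annually
Total per year = $17,669.28
Monthly escrow = $17,669.28 ÷ 12 = $1,472.44
Cushion = 2 × $1,472.44 = $2,944.88

$2,944.88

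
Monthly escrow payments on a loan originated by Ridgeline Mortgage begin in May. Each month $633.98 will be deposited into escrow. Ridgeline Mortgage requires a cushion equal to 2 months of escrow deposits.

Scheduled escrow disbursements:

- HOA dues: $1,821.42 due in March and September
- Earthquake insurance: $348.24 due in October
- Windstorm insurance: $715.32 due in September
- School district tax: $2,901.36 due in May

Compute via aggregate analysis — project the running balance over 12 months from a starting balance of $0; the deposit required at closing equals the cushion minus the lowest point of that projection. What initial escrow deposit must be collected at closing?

Cushion = 2 × $633.98 = $1,267.96
Trial balance (start $0, +$633.98 each month, − disbursements):
  May: +$633.98 − $2,901.36 → -$2,267.38
  Jun: +$633.98 → -$1,633.40
  Jul: +$633.98 → -$999.42
  Aug: +$633.98 → -$365.44
  Sep: +$633.98 − $2,536.74 → -$2,268.20
  Oct: +$633.98 − $348.24 → -$1,982.46
  Nov: +$633.98 → -$1,348.48
  Dec: +$633.98 → -$714.50
  Jan: +$633.98 → -$80.52
  Feb: +$633.98 → $553.46
  Mar: +$633.98 − $1,821.42 → -$633.98
  Apr: +$633.98 → $0.00
Lowest trial balance = -$2,268.20 (Sep)
Initial deposit = cushion − low point = $1,267.96 − (-$2,268.20) = $3,536.16

$3,536.16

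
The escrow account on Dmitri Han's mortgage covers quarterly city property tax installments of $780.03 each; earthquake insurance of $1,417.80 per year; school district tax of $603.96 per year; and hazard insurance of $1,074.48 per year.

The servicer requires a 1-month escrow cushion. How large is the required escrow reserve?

$518.03

City property tax — $780.03 × 4 = $3,120.12 per year
Earthquake insurance — $1,417.80 per year
School district tax — $603.96 per year
Hazard insurance — $1,074.48 per year
Yearly total = $3,120.12 + $1,417.80 + $603.96 + $1,074.48 = $6,216.36
Monthly = $6,216.36 ÷ 12 = $518.03
Reserve = 1 × $518.03 = $518.03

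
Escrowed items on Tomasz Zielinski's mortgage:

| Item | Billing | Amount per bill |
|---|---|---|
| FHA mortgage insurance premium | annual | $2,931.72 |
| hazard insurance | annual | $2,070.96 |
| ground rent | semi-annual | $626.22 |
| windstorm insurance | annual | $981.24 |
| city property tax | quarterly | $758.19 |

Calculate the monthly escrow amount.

FHA mortgage insurance premium: $2,931.72/yr
Hazard insurance: $2,070.96/yr
Ground rent: $626.22 × 2 = $1,252.44/yr
Windstorm insurance: $981.24/yr
City property tax: $758.19 × 4 = $3,032.76/yr
Total annual escrow = $2,931.72 + $2,070.96 + $1,252.44 + $981.24 + $3,032.76 = $10,269.12
Monthly escrow = $10,269.12 ÷ 12 = $855.76

$855.76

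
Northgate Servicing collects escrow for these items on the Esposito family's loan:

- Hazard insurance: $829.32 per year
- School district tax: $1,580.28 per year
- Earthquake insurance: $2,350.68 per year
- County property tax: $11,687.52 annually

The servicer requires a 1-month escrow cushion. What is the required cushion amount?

$1,370.65

Hazard insurance — $829.32
School district tax — $1,580.28
Earthquake insurance — $2,350.68
County property tax — $11,687.52
Total per year = $829.32 + $1,580.28 + $2,350.68 + $11,687.52 = $16,447.80
Monthly escrow = $16,447.80 / 12 = $1,370.65
Cushion = 1 × $1,370.65 = $1,370.65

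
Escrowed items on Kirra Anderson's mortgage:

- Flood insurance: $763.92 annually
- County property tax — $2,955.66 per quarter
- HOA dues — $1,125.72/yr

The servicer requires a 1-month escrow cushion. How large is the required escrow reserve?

Flood insurance — $763.92
County property tax — $2,955.66 × 4 = $11,822.64
HOA dues — $1,125.72
Combined annual = $763.92 + $11,822.64 + $1,125.72 = $13,712.28
Base monthly escrow = $13,712.28 / 12 = $1,142.69
Required cushion = 1 × $1,142.69 = $1,142.69

$1,142.69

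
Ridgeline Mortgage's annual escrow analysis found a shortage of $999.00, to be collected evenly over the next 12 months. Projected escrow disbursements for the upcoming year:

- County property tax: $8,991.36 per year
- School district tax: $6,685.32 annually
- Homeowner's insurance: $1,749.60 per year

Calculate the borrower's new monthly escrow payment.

County property tax = $8,991.36 annually
School district tax = $6,685.32 annually
Homeowner's insurance = $1,749.60 annually
Combined annual = $8,991.36 + $6,685.32 + $1,749.60 = $17,426.28
Per month = $17,426.28 ÷ 12 = $1,452.19
Shortage spread = $999.00 ÷ 12 = $83.25/mo
New monthly escrow = $1,452.19 + $83.25 = $1,535.44

$1,535.44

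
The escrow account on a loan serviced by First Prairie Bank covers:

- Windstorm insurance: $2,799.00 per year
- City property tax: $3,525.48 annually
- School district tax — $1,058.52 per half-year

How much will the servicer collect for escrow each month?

$703.46

Windstorm insurance — $2,799.00
City property tax — $3,525.48
School district tax — $1,058.52 × 2 = $2,117.04
Yearly total = $8,441.52
Base monthly escrow = $8,441.52 / 12 = $703.46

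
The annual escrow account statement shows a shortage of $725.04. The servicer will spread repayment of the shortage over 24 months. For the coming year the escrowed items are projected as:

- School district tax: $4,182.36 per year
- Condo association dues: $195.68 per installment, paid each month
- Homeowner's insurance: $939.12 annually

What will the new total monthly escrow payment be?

School district tax = $4,182.36/yr
Condo association dues = $195.68 × 12 = $2,348.16/yr
Homeowner's insurance = $939.12/yr
Total annual escrow = $4,182.36 + $2,348.16 + $939.12 = $7,469.64
Per month = $7,469.64 ÷ 12 = $622.47
Monthly shortage recovery: $725.04 / 24 = $30.21
Adjusted monthly = $622.47 + $30.21 = $652.68

$652.68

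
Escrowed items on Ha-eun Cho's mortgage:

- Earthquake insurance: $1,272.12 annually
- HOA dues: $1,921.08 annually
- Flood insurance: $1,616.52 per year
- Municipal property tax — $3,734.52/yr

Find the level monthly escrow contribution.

$712.02

Earthquake insurance = $1,272.12
HOA dues = $1,921.08
Flood insurance = $1,616.52
Municipal property tax = $3,734.52
Yearly total = $8,544.24
Monthly escrow = $8,544.24 / 12 = $712.02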